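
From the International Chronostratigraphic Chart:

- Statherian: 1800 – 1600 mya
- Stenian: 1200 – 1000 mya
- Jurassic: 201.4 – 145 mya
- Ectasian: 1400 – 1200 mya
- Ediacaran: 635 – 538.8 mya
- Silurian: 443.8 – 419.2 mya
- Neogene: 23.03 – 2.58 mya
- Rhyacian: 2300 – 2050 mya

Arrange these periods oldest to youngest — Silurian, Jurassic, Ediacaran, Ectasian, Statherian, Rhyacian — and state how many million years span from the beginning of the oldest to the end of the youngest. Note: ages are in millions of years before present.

Rhyacian, Statherian, Ectasian, Ediacaran, Silurian, Jurassic; total span 2155 Myr

From the excerpt: Silurian 443.8–419.2; Jurassic 201.4–145; Ediacaran 635–538.8; Ectasian 1400–1200; Statherian 1800–1600; Rhyacian 2300–2050 (Ma).
Larger Ma is earlier, so the oldest is Rhyacian and the youngest is Jurassic; oldest to youngest: Rhyacian, Statherian, Ectasian, Ediacaran, Silurian, Jurassic.
Oldest start 2300 minus youngest end 145 gives 2155 Myr overall.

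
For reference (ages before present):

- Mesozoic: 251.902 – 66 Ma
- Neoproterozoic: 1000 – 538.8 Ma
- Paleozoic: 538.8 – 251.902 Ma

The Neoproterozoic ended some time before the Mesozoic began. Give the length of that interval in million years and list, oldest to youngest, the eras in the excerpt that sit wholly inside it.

End of Neoproterozoic = 538.8 Ma; start of Mesozoic = 251.902 Ma.
Gap = 538.8 − 251.902 = 286.898 Myr.
Eras wholly inside 538.8–251.902 Ma: Paleozoic (538.8–251.902).

286.898 million years; Paleozoic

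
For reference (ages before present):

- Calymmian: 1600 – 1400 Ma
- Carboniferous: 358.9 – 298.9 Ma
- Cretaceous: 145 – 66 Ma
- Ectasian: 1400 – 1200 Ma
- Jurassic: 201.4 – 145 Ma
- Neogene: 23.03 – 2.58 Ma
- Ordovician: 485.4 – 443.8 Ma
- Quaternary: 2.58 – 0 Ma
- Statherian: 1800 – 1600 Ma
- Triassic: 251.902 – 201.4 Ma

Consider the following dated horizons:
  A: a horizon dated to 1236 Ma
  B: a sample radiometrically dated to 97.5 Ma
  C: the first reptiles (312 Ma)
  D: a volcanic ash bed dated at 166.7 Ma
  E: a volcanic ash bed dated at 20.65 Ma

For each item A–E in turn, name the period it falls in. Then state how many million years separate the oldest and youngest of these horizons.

A — Ectasian; B — Cretaceous; C — Carboniferous; D — Jurassic; E — Neogene; span 1215.35 million years

Match each age against the start–end ranges in the excerpt: A = 1236 Ma → Ectasian (1400–1200); B = 97.5 Ma → Cretaceous (145–66); C = 312 Ma → Carboniferous (358.9–298.9); D = 166.7 Ma → Jurassic (201.4–145); E = 20.65 Ma → Neogene (23.03–2.58).
The largest age is 1236 Ma and the smallest is 20.65 Ma; their difference is 1215.35 Myr.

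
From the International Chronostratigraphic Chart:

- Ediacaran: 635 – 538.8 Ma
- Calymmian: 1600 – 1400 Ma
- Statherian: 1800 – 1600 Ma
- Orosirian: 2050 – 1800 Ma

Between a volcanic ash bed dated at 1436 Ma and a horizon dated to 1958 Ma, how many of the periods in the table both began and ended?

The older date is 1958 Ma and the younger is 1436 Ma.
Periods with start < 1958 and end > 1436 Ma: Statherian (1800–1600).
That is 1 complete period.

1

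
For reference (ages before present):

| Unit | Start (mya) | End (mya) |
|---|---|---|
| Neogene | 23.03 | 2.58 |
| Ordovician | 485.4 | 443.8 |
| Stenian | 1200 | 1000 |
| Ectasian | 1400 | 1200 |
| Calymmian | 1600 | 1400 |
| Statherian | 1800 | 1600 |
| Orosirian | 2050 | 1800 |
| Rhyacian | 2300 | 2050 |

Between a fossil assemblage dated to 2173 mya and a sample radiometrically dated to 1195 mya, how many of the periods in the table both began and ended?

4

The older date is 2173 Ma and the younger is 1195 Ma.
Periods with start < 2173 and end > 1195 Ma: Orosirian (2050–1800), Statherian (1800–1600), Calymmian (1600–1400), Ectasian (1400–1200).
That is 4 complete periods.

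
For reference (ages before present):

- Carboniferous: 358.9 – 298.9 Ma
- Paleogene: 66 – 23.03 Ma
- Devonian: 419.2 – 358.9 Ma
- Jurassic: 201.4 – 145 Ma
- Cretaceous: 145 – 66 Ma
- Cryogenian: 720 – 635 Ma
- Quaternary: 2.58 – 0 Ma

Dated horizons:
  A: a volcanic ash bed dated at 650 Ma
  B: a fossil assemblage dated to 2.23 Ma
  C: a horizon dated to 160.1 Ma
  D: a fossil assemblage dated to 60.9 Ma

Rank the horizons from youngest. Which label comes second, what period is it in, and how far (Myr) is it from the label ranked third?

Smaller Ma means younger, so youngest first: B 2.23 < D 60.9 < C 160.1 < A 650.
Counting 2 along gives D (60.9 Ma); the excerpt puts that inside the Paleogene, 66–23.03 Ma.
Next in line is C (160.1 Ma), and 160.1 − 60.9 = 99.2 Myr.

D, in the Paleogene; 99.2 million years to C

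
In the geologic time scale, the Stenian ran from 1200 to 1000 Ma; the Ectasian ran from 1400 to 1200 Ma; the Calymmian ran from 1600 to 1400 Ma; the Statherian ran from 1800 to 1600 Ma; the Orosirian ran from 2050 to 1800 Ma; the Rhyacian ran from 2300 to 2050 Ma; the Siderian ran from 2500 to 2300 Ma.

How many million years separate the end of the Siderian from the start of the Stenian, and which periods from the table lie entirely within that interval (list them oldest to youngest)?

1100 million years; Rhyacian, Orosirian, Statherian, Calymmian, Ectasian

The Siderian closes at 2300 Ma and the Stenian opens at 1200 Ma, so the interval is 2300 − 1200 = 1100 Myr.
A period fits inside if it starts at or after 2300 Ma and ends at or before 1200 Ma; oldest first that gives Rhyacian, Orosirian, Statherian, Calymmian, Ectasian.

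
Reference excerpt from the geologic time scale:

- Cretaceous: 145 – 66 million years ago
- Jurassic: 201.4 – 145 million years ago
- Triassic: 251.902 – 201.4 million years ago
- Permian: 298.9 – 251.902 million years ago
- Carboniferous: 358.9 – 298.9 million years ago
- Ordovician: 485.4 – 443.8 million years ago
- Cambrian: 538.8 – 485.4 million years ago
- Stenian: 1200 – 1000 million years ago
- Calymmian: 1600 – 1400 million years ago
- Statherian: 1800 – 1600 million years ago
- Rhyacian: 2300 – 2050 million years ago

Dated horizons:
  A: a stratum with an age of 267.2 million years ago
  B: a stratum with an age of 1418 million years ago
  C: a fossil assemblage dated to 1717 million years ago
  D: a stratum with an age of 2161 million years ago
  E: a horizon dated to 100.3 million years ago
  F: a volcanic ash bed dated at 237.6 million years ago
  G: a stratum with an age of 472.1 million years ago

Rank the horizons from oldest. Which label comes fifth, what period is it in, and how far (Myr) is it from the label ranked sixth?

A, in the Permian; 29.6 million years to F

Larger Ma means older, so oldest first: D 2161 > C 1717 > B 1418 > G 472.1 > A 267.2 > F 237.6 > E 100.3.
Counting 5 along gives A (267.2 Ma); the excerpt puts that inside the Permian, 298.9–251.902 Ma.
Next in line is F (237.6 Ma), and 267.2 − 237.6 = 29.6 Myr.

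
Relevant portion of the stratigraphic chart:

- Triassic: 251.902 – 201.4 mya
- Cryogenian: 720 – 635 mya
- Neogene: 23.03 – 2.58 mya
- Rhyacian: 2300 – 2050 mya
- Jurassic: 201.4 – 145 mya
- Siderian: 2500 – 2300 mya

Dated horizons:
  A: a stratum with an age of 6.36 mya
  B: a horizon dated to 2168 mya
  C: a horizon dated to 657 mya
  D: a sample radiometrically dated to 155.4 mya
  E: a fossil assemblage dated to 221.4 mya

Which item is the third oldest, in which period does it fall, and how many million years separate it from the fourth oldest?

Larger Ma means older, so oldest first: B 2168 > C 657 > E 221.4 > D 155.4 > A 6.36.
Counting 3 along gives E (221.4 Ma); the excerpt puts that inside the Triassic, 251.902–201.4 Ma.
Next in line is D (155.4 Ma), and 221.4 − 155.4 = 66 Myr.

E, in the Triassic; 66 million years to D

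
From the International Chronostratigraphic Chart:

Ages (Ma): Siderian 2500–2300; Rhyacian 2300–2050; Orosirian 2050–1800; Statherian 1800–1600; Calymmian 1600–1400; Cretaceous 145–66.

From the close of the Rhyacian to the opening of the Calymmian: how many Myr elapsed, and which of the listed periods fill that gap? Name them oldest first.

450 million years; Orosirian, Statherian

The Rhyacian closes at 2050 Ma and the Calymmian opens at 1600 Ma, so the interval is 2050 − 1600 = 450 Myr.
A period fits inside if it starts at or after 2050 Ma and ends at or before 1600 Ma; oldest first that gives Orosirian, Statherian.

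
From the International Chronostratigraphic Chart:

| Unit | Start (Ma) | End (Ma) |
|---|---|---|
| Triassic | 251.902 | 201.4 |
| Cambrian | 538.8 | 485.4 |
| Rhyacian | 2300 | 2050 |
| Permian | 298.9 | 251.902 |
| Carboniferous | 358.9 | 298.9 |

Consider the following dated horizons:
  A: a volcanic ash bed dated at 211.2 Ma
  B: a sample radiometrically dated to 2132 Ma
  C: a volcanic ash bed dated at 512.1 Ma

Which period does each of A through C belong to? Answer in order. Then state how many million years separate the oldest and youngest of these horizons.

Match each age against the start–end ranges in the excerpt: A = 211.2 Ma → Triassic (251.902–201.4); B = 2132 Ma → Rhyacian (2300–2050); C = 512.1 Ma → Cambrian (538.8–485.4).
The largest age is 2132 Ma and the smallest is 211.2 Ma; their difference is 1920.8 Myr.

A — Triassic; B — Rhyacian; C — Cambrian; span 1920.8 million years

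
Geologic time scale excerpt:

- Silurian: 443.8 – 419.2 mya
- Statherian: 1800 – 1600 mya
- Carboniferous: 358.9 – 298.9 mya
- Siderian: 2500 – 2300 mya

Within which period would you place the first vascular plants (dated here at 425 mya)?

Silurian

425 Ma lies between 443.8 and 419.2 Ma, so it falls in the Silurian.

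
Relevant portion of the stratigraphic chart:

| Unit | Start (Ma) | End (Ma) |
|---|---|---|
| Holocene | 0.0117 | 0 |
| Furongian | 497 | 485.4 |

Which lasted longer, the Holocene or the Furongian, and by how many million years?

Furongian, by 11.5883 million years

Holocene: 0.0117 − 0 = 0.0117 Myr.
Furongian: 497 − 485.4 = 11.6 Myr.
Difference: 11.6 − 0.0117 = 11.5883 Myr, so the Furongian was longer.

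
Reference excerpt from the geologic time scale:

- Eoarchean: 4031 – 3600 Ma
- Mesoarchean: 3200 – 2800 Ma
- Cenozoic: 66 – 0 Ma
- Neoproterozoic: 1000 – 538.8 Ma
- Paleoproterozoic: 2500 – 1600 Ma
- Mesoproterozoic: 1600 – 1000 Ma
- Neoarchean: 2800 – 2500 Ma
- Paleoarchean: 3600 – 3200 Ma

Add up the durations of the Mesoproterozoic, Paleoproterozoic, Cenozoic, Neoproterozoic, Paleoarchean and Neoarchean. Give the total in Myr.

Each duration: Mesoproterozoic = 600; Paleoproterozoic = 900; Cenozoic = 66; Neoproterozoic = 461.2; Paleoarchean = 400; Neoarchean = 300.
Sum: 600 + 900 + 66 + 461.2 + 400 + 300 = 2727.2 Myr.

2727.2 million years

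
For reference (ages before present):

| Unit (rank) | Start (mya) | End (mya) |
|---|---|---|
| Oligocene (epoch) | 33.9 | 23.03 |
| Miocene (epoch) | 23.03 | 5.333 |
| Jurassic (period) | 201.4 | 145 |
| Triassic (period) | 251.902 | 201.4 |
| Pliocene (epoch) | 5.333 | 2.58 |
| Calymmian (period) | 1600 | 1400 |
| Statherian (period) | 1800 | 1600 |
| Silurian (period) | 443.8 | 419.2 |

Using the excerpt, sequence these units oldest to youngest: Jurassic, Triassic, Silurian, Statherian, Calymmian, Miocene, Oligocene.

Read off each span (Ma): Jurassic 201.4–145; Triassic 251.902–201.4; Silurian 443.8–419.2; Statherian 1800–1600; Calymmian 1600–1400; Miocene 23.03–5.333; Oligocene 33.9–23.03.
Larger Ma is older, so oldest→youngest is Statherian, Calymmian, Silurian, Triassic, Jurassic, Oligocene, Miocene.

Statherian, Calymmian, Silurian, Triassic, Jurassic, Oligocene, Miocene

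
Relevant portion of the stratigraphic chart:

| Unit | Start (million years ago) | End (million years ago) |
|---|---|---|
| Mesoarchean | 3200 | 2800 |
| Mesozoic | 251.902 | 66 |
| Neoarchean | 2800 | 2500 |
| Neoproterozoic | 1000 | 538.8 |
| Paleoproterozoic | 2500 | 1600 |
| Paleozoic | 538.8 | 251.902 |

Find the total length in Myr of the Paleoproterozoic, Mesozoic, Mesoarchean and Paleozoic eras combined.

1772.8 million years

Duration is start − end for each: (2500 − 1600) + (251.902 − 66) + (3200 − 2800) + (538.8 − 251.902).
That is 900 + 185.902 + 400 + 286.898, which totals 1772.8 million years.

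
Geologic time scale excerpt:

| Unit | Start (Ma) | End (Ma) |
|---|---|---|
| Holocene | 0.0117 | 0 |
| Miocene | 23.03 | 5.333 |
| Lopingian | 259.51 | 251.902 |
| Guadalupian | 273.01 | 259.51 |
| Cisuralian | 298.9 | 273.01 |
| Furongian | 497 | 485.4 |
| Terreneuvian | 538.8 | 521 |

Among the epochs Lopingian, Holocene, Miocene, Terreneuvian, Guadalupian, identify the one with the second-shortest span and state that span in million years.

Lopingian, 7.608 million years

Start − end for each: Lopingian 259.51 − 251.902 = 7.608; Holocene 0.0117 − 0 = 0.0117; Miocene 23.03 − 5.333 = 17.697; Terreneuvian 538.8 − 521 = 17.8; Guadalupian 273.01 − 259.51 = 13.5.
Ranking these from shortest: Holocene < Lopingian < Guadalupian < Miocene < Terreneuvian.
Position 2 in that ranking is Lopingian, which lasted 7.608 Myr.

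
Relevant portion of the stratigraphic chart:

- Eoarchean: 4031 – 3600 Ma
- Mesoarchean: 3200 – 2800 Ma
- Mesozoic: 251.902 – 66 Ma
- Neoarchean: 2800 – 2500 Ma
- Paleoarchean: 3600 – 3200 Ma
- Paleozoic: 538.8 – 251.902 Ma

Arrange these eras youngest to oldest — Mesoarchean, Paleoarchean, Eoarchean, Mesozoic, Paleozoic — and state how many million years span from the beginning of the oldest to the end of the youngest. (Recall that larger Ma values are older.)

Mesozoic, Paleozoic, Mesoarchean, Paleoarchean, Eoarchean; total span 3965 Myr

Start ages (Ma): Eoarchean 4031, Paleoarchean 3600, Mesoarchean 3200, Paleozoic 538.8, Mesozoic 251.902.
Ordered youngest to oldest: Mesozoic, Paleozoic, Mesoarchean, Paleoarchean, Eoarchean.
Span = 4031 − 66 = 3965 Myr.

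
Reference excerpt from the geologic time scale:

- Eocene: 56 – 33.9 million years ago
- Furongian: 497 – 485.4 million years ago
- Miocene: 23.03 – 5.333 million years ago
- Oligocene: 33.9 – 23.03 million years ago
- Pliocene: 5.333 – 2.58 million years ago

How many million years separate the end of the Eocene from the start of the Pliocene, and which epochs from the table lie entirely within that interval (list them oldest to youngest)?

28.567 million years; Oligocene, Miocene

The Eocene closes at 33.9 Ma and the Pliocene opens at 5.333 Ma, so the interval is 33.9 − 5.333 = 28.567 Myr.
An epoch fits inside if it starts at or after 33.9 Ma and ends at or before 5.333 Ma; oldest first that gives Oligocene, Miocene.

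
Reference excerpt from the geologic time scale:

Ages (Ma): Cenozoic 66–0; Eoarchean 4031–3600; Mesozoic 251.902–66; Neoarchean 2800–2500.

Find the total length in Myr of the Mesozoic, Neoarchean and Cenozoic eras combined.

551.902 million years

Duration is start − end for each: (251.902 − 66) + (2800 − 2500) + (66 − 0).
That is 185.902 + 300 + 66, which totals 551.902 million years.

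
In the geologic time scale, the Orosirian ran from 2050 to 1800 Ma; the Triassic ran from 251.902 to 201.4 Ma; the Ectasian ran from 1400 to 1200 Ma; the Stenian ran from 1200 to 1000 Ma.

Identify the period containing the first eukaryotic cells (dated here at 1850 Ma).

1850 Ma lies between 2050 and 1800 Ma, so it falls in the Orosirian.

Orosirian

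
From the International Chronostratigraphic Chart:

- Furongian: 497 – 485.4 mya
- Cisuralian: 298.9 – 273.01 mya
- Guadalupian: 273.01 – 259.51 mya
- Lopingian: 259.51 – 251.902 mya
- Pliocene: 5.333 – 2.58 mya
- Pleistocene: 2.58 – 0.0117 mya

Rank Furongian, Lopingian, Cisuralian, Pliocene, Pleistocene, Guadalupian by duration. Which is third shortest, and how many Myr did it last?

Lopingian, 7.608 million years

Durations: Furongian 11.6; Lopingian 7.608; Cisuralian 25.89; Pliocene 2.753; Pleistocene 2.5683; Guadalupian 13.5 Myr.
Sorted shortest-first: Pleistocene (2.5683), Pliocene (2.753), Lopingian (7.608), Furongian (11.6), Guadalupian (13.5), Cisuralian (25.89).
The third shortest is Lopingian at 7.608 Myr.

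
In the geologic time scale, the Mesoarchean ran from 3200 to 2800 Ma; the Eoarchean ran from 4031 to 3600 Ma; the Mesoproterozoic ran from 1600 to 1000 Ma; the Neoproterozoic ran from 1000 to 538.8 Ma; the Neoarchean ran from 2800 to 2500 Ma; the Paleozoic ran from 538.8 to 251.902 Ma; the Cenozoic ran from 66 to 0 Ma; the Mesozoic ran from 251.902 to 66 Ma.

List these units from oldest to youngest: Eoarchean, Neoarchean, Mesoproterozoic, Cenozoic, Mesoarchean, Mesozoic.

Sorting by start age (descending Ma, since larger Ma = older): Eoarchean began 4031, Mesoarchean began 3200, Neoarchean began 2800, Mesoproterozoic began 1600, Mesozoic began 251.902, Cenozoic began 66.

Eoarchean, Mesoarchean, Neoarchean, Mesoproterozoic, Mesozoic, Cenozoic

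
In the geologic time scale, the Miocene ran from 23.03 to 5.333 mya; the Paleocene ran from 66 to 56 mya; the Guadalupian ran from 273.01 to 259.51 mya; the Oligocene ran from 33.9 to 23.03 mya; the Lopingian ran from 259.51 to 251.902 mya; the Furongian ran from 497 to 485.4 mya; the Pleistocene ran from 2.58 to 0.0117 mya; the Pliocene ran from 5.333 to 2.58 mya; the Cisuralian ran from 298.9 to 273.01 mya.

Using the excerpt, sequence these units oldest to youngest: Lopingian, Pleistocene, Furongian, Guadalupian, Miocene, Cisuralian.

The oldest of these is Furongian (starts 497 Ma) and the youngest is Pleistocene (ends 0.0117 Ma).
In between, by decreasing start age: Cisuralian (298.9), Guadalupian (273.01), Lopingian (259.51), Miocene (23.03).

Furongian → Cisuralian → Guadalupian → Lopingian → Miocene → Pleistocene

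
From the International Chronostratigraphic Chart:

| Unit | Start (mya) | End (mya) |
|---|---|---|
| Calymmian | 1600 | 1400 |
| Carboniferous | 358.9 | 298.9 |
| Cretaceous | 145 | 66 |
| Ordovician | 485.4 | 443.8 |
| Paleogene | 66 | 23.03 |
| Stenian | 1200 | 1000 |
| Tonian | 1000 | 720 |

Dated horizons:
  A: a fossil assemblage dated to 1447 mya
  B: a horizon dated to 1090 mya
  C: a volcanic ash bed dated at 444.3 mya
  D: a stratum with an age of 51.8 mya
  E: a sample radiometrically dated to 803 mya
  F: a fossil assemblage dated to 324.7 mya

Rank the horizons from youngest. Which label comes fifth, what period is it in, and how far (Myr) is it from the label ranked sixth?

B, in the Stenian; 357 million years to A

Smaller Ma means younger, so youngest first: D 51.8 < F 324.7 < C 444.3 < E 803 < B 1090 < A 1447.
Counting 5 along gives B (1090 Ma); the excerpt puts that inside the Stenian, 1200–1000 Ma.
Next in line is A (1447 Ma), and 1447 − 1090 = 357 Myr.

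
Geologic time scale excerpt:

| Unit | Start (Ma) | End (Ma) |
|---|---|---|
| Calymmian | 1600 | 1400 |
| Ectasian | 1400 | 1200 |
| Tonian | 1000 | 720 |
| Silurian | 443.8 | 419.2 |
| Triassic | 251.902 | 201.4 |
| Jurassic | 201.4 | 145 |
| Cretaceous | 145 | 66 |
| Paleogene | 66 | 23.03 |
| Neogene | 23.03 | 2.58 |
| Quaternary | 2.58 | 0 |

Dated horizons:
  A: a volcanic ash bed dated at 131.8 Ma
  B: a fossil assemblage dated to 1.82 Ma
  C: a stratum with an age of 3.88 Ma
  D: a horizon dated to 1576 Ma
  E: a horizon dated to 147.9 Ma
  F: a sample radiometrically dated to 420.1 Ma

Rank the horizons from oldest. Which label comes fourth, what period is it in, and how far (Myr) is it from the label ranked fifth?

A, in the Cretaceous; 127.92 million years to C

Larger Ma means older, so oldest first: D 1576 > F 420.1 > E 147.9 > A 131.8 > C 3.88 > B 1.82.
Counting 4 along gives A (131.8 Ma); the excerpt puts that inside the Cretaceous, 145–66 Ma.
Next in line is C (3.88 Ma), and 131.8 − 3.88 = 127.92 Myr.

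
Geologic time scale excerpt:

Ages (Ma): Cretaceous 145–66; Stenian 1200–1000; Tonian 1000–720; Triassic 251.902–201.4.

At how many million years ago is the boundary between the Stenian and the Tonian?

The Stenian ends and the Tonian begins at 1000 Ma.

1000 Ma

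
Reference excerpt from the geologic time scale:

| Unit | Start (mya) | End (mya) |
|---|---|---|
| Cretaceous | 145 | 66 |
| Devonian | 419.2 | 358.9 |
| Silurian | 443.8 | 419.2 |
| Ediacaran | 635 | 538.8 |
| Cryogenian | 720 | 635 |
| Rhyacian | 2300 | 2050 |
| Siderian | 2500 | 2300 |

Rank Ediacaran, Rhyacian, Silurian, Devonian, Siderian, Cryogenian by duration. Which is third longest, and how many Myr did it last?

Ediacaran, 96.2 million years

Start − end for each: Ediacaran 635 − 538.8 = 96.2; Rhyacian 2300 − 2050 = 250; Silurian 443.8 − 419.2 = 24.6; Devonian 419.2 − 358.9 = 60.3; Siderian 2500 − 2300 = 200; Cryogenian 720 − 635 = 85.
Ranking these from longest: Rhyacian > Siderian > Ediacaran > Cryogenian > Devonian > Silurian.
Position 3 in that ranking is Ediacaran, which lasted 96.2 Myr.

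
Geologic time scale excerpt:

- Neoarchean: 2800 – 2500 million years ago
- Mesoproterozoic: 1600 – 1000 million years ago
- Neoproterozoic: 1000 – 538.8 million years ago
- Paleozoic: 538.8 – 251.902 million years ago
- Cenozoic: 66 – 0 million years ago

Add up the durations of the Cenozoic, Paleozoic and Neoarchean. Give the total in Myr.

652.898 million years

Each duration: Cenozoic = 66; Paleozoic = 286.898; Neoarchean = 300.
Sum: 66 + 286.898 + 300 = 652.898 Myr.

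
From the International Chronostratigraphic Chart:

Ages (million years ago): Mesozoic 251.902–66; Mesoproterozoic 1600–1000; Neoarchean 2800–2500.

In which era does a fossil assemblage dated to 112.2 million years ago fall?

112.2 Ma lies between 251.902 and 66 Ma, so it falls in the Mesozoic.

Mesozoic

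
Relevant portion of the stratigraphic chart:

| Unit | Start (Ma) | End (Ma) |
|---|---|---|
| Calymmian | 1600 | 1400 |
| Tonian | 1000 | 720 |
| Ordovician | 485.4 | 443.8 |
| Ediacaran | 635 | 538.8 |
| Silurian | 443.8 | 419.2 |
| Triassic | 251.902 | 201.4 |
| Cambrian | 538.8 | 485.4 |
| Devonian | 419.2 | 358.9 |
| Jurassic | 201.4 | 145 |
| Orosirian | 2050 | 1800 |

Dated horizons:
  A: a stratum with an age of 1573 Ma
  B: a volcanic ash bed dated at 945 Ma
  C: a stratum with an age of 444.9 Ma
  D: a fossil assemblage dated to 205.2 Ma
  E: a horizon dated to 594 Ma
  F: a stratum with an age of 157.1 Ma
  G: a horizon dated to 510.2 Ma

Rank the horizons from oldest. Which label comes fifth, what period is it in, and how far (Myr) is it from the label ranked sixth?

C, in the Ordovician; 239.7 million years to D

Sorted oldest-first by Ma: A (1573), B (945), E (594), G (510.2), C (444.9), D (205.2), F (157.1).
The fifth oldest is C at 444.9 Ma, which lies in 485.4–443.8 Ma: the Ordovician.
The sixth oldest is D at 205.2 Ma; separation = |444.9 − 205.2| = 239.7 Myr.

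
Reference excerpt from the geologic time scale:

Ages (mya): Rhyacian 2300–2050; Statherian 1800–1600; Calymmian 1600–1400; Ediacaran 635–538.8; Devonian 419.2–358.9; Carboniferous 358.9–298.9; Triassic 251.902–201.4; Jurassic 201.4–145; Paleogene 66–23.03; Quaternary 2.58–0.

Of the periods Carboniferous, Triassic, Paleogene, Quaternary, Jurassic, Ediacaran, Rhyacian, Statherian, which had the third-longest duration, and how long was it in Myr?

Ediacaran, 96.2 million years

Start − end for each: Carboniferous 358.9 − 298.9 = 60; Triassic 251.902 − 201.4 = 50.502; Paleogene 66 − 23.03 = 42.97; Quaternary 2.58 − 0 = 2.58; Jurassic 201.4 − 145 = 56.4; Ediacaran 635 − 538.8 = 96.2; Rhyacian 2300 − 2050 = 250; Statherian 1800 − 1600 = 200.
Ranking these from longest: Rhyacian > Statherian > Ediacaran > Carboniferous > Jurassic > Triassic > Paleogene > Quaternary.
Position 3 in that ranking is Ediacaran, which lasted 96.2 Myr.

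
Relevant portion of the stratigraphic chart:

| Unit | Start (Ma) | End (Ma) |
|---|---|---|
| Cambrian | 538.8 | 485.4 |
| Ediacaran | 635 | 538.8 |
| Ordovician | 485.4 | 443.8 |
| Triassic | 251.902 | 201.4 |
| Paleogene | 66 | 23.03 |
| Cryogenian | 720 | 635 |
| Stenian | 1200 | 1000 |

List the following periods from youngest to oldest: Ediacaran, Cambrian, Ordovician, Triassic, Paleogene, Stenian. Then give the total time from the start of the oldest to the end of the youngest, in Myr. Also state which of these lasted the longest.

Paleogene, Triassic, Ordovician, Cambrian, Ediacaran, Stenian; total span 1176.97 Myr; longest is Stenian

Start ages (Ma): Stenian 1200, Ediacaran 635, Cambrian 538.8, Ordovician 485.4, Triassic 251.902, Paleogene 66.
Ordered youngest to oldest: Paleogene, Triassic, Ordovician, Cambrian, Ediacaran, Stenian.
Span = 1200 − 23.03 = 1176.97 Myr.
Durations: Ediacaran 96.2, Stenian 200, Paleogene 42.97, Ordovician 41.6, Cambrian 53.4, Triassic 50.502 → longest is Stenian (200 Myr).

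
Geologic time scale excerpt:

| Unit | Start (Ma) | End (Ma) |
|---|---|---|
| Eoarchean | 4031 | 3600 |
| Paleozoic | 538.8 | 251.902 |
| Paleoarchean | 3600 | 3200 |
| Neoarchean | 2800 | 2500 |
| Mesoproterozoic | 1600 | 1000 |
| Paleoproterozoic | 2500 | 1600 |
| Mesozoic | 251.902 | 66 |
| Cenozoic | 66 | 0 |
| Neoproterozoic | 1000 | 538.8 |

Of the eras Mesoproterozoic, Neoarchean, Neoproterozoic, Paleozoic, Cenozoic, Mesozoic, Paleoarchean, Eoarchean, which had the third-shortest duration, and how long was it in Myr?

Start − end for each: Mesoproterozoic 1600 − 1000 = 600; Neoarchean 2800 − 2500 = 300; Neoproterozoic 1000 − 538.8 = 461.2; Paleozoic 538.8 − 251.902 = 286.898; Cenozoic 66 − 0 = 66; Mesozoic 251.902 − 66 = 185.902; Paleoarchean 3600 − 3200 = 400; Eoarchean 4031 − 3600 = 431.
Ranking these from shortest: Cenozoic < Mesozoic < Paleozoic < Neoarchean < Paleoarchean < Eoarchean < Neoproterozoic < Mesoproterozoic.
Position 3 in that ranking is Paleozoic, which lasted 286.898 Myr.

Paleozoic, 286.898 million years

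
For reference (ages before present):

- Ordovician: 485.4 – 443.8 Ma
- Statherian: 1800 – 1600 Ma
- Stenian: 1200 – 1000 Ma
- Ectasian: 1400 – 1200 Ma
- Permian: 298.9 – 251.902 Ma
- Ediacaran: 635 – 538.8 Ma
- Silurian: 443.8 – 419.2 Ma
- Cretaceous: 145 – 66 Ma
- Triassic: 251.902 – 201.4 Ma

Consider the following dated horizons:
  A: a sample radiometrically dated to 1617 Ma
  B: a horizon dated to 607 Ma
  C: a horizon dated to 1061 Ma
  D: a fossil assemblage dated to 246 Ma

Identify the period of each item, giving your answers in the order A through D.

A — Statherian; B — Ediacaran; C — Stenian; D — Triassic

A: 1617 Ma lies in 1800–1600 Ma, so Statherian.
B: 607 Ma lies in 635–538.8 Ma, so Ediacaran.
C: 1061 Ma lies in 1200–1000 Ma, so Stenian.
D: 246 Ma lies in 251.902–201.4 Ma, so Triassic.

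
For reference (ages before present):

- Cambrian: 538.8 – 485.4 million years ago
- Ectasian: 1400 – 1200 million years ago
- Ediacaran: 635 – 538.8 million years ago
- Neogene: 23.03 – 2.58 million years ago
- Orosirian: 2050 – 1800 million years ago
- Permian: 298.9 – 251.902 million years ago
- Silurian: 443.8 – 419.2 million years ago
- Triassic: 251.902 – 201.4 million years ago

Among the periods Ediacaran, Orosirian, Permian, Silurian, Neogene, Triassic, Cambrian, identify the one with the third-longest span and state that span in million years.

Cambrian, 53.4 million years

Start − end for each: Ediacaran 635 − 538.8 = 96.2; Orosirian 2050 − 1800 = 250; Permian 298.9 − 251.902 = 46.998; Silurian 443.8 − 419.2 = 24.6; Neogene 23.03 − 2.58 = 20.45; Triassic 251.902 − 201.4 = 50.502; Cambrian 538.8 − 485.4 = 53.4.
Ranking these from longest: Orosirian > Ediacaran > Cambrian > Triassic > Permian > Silurian > Neogene.
Position 3 in that ranking is Cambrian, which lasted 53.4 Myr.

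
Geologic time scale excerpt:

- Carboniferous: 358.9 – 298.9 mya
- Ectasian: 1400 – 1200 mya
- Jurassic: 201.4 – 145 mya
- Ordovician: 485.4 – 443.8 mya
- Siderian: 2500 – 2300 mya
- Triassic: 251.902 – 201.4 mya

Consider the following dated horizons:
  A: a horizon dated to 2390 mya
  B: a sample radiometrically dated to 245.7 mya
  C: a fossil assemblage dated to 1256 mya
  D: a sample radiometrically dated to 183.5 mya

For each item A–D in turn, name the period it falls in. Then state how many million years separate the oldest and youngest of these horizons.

A — Siderian; B — Triassic; C — Ectasian; D — Jurassic; span 2206.5 million years

A: 2390 Ma lies in 2500–2300 Ma, so Siderian.
B: 245.7 Ma lies in 251.902–201.4 Ma, so Triassic.
C: 1256 Ma lies in 1400–1200 Ma, so Ectasian.
D: 183.5 Ma lies in 201.4–145 Ma, so Jurassic.
Oldest = 2390 Ma, youngest = 183.5 Ma → span 2206.5 Myr.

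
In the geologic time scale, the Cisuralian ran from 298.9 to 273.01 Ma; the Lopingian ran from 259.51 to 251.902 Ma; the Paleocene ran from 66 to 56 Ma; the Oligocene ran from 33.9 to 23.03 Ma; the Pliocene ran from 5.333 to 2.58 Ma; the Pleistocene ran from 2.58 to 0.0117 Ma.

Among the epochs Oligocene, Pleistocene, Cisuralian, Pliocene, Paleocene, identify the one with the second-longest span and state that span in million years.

Durations: Oligocene 10.87; Pleistocene 2.5683; Cisuralian 25.89; Pliocene 2.753; Paleocene 10 Myr.
Sorted longest-first: Cisuralian (25.89), Oligocene (10.87), Paleocene (10), Pliocene (2.753), Pleistocene (2.5683).
The second longest is Oligocene at 10.87 Myr.

Oligocene, 10.87 million years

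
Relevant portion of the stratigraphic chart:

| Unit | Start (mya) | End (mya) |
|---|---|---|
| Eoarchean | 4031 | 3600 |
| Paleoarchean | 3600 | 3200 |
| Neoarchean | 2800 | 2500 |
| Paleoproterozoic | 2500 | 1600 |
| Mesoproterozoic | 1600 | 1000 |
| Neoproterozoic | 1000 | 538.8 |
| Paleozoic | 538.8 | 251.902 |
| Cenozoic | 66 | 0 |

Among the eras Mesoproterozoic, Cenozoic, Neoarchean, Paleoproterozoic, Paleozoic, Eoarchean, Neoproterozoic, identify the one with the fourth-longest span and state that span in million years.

Start − end for each: Mesoproterozoic 1600 − 1000 = 600; Cenozoic 66 − 0 = 66; Neoarchean 2800 − 2500 = 300; Paleoproterozoic 2500 − 1600 = 900; Paleozoic 538.8 − 251.902 = 286.898; Eoarchean 4031 − 3600 = 431; Neoproterozoic 1000 − 538.8 = 461.2.
Ranking these from longest: Paleoproterozoic > Mesoproterozoic > Neoproterozoic > Eoarchean > Neoarchean > Paleozoic > Cenozoic.
Position 4 in that ranking is Eoarchean, which lasted 431 Myr.

Eoarchean, 431 million years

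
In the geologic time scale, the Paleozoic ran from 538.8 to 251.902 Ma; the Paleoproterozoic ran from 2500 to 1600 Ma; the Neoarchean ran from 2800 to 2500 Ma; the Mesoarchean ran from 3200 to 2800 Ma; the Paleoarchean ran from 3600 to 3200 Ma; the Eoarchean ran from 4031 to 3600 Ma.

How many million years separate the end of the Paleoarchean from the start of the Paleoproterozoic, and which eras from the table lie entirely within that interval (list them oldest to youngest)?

700 million years; Mesoarchean, Neoarchean

The Paleoarchean closes at 3200 Ma and the Paleoproterozoic opens at 2500 Ma, so the interval is 3200 − 2500 = 700 Myr.
An era fits inside if it starts at or after 3200 Ma and ends at or before 2500 Ma; oldest first that gives Mesoarchean, Neoarchean.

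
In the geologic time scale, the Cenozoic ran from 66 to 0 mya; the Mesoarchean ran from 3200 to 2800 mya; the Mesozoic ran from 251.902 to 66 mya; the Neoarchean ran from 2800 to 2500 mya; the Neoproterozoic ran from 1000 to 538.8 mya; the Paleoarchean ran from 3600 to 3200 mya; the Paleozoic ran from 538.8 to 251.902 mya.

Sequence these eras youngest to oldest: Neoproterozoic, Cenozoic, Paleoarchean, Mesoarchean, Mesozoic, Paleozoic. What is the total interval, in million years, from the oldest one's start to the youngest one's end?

Start ages (Ma): Paleoarchean 3600, Mesoarchean 3200, Neoproterozoic 1000, Paleozoic 538.8, Mesozoic 251.902, Cenozoic 66.
Ordered youngest to oldest: Cenozoic, Mesozoic, Paleozoic, Neoproterozoic, Mesoarchean, Paleoarchean.
Span = 3600 − 0 = 3600 Myr.

Cenozoic → Mesozoic → Paleozoic → Neoproterozoic → Mesoarchean → Paleoarchean; total span 3600 Myr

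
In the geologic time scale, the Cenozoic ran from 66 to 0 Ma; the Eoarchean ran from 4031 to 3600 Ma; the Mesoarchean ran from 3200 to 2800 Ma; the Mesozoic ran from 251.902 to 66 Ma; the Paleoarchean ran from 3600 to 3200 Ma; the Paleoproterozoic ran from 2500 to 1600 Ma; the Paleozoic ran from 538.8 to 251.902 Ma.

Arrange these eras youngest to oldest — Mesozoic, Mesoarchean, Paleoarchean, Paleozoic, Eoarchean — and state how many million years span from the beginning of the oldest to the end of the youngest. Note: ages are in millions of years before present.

Mesozoic, Paleozoic, Mesoarchean, Paleoarchean, Eoarchean; total span 3965 Myr

From the excerpt: Mesozoic 251.902–66; Mesoarchean 3200–2800; Paleoarchean 3600–3200; Paleozoic 538.8–251.902; Eoarchean 4031–3600 (Ma).
Larger Ma is earlier, so the oldest is Eoarchean and the youngest is Mesozoic; youngest to oldest: Mesozoic, Paleozoic, Mesoarchean, Paleoarchean, Eoarchean.
Oldest start 4031 minus youngest end 66 gives 3965 Myr overall.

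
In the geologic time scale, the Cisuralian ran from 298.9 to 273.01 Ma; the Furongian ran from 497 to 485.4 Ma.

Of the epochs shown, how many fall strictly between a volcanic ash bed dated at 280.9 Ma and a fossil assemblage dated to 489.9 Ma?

The older date is 489.9 Ma and the younger is 280.9 Ma.
No epoch both begins after 489.9 Ma and ends before 280.9 Ma, so the count is 0.

0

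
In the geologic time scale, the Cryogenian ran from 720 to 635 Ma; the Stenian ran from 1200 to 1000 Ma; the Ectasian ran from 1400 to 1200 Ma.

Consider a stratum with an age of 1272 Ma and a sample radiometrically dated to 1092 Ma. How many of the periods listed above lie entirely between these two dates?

Checking each listed span, none has both start < 1272 Ma and end > 1092 Ma — every period straddles one of the two dates or lies outside them — so the count is 0.

0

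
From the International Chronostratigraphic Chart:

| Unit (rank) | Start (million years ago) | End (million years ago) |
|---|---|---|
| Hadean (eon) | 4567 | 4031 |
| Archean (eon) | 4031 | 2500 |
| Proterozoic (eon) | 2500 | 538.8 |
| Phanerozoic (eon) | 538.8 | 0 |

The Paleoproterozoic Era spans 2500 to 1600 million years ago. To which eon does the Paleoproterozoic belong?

The Paleoproterozoic (2500–1600 Ma) lies entirely within 2500–538.8 Ma, the Proterozoic Eon.

Proterozoic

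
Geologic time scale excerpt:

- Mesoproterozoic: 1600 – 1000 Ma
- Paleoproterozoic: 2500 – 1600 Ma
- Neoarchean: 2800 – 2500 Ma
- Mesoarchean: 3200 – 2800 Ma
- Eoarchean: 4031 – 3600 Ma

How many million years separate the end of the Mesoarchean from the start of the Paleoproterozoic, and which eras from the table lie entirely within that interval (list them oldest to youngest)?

300 million years; Neoarchean

End of Mesoarchean = 2800 Ma; start of Paleoproterozoic = 2500 Ma.
Gap = 2800 − 2500 = 300 Myr.
Eras wholly inside 2800–2500 Ma: Neoarchean (2800–2500).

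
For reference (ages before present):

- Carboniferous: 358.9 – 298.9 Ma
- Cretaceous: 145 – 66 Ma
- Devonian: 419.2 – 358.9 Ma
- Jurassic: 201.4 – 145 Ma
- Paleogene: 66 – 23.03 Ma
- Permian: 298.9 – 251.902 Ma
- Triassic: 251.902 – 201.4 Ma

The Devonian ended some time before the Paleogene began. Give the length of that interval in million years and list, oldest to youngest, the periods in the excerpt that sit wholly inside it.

End of Devonian = 358.9 Ma; start of Paleogene = 66 Ma.
Gap = 358.9 − 66 = 292.9 Myr.
Periods wholly inside 358.9–66 Ma: Carboniferous (358.9–298.9), Permian (298.9–251.902), Triassic (251.902–201.4), Jurassic (201.4–145), Cretaceous (145–66).

292.9 million years; Carboniferous, Permian, Triassic, Jurassic, Cretaceous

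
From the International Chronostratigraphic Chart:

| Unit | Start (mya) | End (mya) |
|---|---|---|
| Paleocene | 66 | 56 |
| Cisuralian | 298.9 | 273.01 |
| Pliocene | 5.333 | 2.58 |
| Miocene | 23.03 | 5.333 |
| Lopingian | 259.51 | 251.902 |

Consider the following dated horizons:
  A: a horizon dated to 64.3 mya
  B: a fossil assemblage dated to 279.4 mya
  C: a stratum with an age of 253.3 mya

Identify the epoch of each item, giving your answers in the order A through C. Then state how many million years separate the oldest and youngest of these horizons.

A — Paleocene; B — Cisuralian; C — Lopingian; span 215.1 million years

A: 64.3 Ma lies in 66–56 Ma, so Paleocene.
B: 279.4 Ma lies in 298.9–273.01 Ma, so Cisuralian.
C: 253.3 Ma lies in 259.51–251.902 Ma, so Lopingian.
Oldest = 279.4 Ma, youngest = 64.3 Ma → span 215.1 Myr.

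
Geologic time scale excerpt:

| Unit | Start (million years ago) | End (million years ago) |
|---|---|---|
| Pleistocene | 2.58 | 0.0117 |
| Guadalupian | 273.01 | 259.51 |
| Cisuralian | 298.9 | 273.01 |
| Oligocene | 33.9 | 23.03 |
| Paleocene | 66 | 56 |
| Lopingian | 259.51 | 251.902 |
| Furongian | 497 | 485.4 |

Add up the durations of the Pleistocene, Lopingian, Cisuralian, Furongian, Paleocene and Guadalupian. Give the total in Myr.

Each duration: Pleistocene = 2.5683; Lopingian = 7.608; Cisuralian = 25.89; Furongian = 11.6; Paleocene = 10; Guadalupian = 13.5.
Sum: 2.5683 + 7.608 + 25.89 + 11.6 + 10 + 13.5 = 71.1663 Myr.

71.1663 million years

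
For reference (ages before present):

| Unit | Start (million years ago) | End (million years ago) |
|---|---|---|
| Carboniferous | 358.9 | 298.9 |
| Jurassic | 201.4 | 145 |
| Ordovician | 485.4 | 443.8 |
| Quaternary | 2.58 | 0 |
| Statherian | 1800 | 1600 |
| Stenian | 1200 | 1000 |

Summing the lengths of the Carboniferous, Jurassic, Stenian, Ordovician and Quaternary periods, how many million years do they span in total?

Each duration: Carboniferous = 60; Jurassic = 56.4; Stenian = 200; Ordovician = 41.6; Quaternary = 2.58.
Sum: 60 + 56.4 + 200 + 41.6 + 2.58 = 360.58 Myr.

360.58 million years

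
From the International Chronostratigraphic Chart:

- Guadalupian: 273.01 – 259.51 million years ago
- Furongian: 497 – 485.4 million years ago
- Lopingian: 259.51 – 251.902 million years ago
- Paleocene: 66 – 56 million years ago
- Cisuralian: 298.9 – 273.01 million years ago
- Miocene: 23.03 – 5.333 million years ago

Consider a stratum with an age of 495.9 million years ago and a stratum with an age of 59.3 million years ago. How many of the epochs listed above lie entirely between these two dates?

495.9 Ma sits inside the Furongian (497–485.4) and 59.3 Ma inside the Paleocene (66–56); neither of those is wholly between the two dates.
The listed epochs lying completely between them are Cisuralian, Guadalupian, Lopingian — 3 in all.

3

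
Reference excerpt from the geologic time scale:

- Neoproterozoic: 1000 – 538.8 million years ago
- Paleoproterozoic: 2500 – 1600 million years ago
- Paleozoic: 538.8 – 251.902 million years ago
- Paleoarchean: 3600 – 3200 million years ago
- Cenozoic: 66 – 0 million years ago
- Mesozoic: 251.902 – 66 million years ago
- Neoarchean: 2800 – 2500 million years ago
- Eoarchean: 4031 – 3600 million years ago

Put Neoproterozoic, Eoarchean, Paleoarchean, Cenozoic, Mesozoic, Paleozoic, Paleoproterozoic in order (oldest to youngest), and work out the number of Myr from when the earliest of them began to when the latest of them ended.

Start ages (Ma): Eoarchean 4031, Paleoarchean 3600, Paleoproterozoic 2500, Neoproterozoic 1000, Paleozoic 538.8, Mesozoic 251.902, Cenozoic 66.
Ordered oldest to youngest: Eoarchean, Paleoarchean, Paleoproterozoic, Neoproterozoic, Paleozoic, Mesozoic, Cenozoic.
Span = 4031 − 0 = 4031 Myr.

Eoarchean → Paleoarchean → Paleoproterozoic → Neoproterozoic → Paleozoic → Mesozoic → Cenozoic; total span 4031 Myr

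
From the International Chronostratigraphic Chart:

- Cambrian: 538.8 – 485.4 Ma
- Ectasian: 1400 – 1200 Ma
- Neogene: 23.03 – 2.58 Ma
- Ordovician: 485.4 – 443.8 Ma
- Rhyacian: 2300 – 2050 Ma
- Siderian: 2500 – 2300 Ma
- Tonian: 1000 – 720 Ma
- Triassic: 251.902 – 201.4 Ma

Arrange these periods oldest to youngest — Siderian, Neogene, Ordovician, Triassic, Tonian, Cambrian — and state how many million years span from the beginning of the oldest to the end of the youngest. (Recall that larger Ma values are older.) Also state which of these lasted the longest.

Start ages (Ma): Siderian 2500, Tonian 1000, Cambrian 538.8, Ordovician 485.4, Triassic 251.902, Neogene 23.03.
Ordered oldest to youngest: Siderian, Tonian, Cambrian, Ordovician, Triassic, Neogene.
Span = 2500 − 2.58 = 2497.42 Myr.
Durations: Triassic 50.502, Tonian 280, Ordovician 41.6, Siderian 200, Neogene 20.45, Cambrian 53.4 → longest is Tonian (280 Myr).

Siderian → Tonian → Cambrian → Ordovician → Triassic → Neogene; total span 2497.42 Myr; longest is Tonian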